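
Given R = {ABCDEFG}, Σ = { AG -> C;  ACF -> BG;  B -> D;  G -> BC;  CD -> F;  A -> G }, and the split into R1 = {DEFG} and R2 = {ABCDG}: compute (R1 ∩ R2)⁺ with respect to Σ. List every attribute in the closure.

R1 ∩ R2 = {DG}.
G → BC applies, adding BC
CD → F applies, adding F
Closure: {BCDFG}.

BCDFG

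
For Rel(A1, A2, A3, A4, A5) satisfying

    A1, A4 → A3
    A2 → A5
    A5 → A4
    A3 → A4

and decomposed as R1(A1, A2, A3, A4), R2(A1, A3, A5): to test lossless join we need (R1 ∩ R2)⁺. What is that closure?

A1, A3, A4

R1 ∩ R2 = {A1, A3}.
A3 → A4 applies, adding A4
Closure: {A1, A3, A4}.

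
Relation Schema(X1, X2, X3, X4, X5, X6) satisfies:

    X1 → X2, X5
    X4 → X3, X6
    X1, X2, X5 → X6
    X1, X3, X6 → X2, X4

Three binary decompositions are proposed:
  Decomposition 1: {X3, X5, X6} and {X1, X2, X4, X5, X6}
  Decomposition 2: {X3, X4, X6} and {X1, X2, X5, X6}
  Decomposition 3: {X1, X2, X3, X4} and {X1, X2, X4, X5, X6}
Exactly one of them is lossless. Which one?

Decomposition 3

Decomposition 1: common = {X5, X6}, closure = {X5, X6} → lossy.
Decomposition 2: common = {X6}, closure = {X6} → lossy.
Decomposition 3: common = {X1, X2, X4}, closure = {X1, X2, X3, X4, X5, X6} → lossless.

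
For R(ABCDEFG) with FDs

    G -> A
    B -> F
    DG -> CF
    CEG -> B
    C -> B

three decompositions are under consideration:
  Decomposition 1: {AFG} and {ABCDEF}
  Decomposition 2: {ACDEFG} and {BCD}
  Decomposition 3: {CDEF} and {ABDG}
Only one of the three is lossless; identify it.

Decomposition 2

Decomposition 1: common = {AF}, closure = {AF} → lossy.
Decomposition 2: common = {CD}, closure = {BCDF} → lossless.
Decomposition 3: common = {D}, closure = {D} → lossy.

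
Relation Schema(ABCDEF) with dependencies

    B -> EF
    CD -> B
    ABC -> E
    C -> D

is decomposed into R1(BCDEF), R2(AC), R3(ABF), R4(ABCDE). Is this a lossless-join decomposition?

Yes

Chase test. Columns are ABCDEF; row i has aⱼ where attribute j ∈ Ri, else bᵢⱼ.
Initial tableau (one row per fragment):
  row 1: b11 a2 a3 a4 a5 a6
  row 2: a1 b22 a3 b24 b25 b26
  row 3: a1 a2 b33 b34 b35 a6
  row 4: a1 a2 a3 a4 a5 b46
Rows 1 and 3 agree on B; apply B→EF and equate their EF entries.
Rows 1 and 4 agree on B; apply B→EF and equate their EF entries.
Rows 1 and 2 agree on C; apply C→D and equate their D entries.
Rows 1 and 2 agree on CD; apply CD→B and equate their B entries.
Rows 2 and 4 agree on ABC; apply ABC→E and equate their E entries.
Rows 1 and 2 agree on B; apply B→EF and equate their EF entries.
Row 2 is now all distinguished symbols — the join is lossless.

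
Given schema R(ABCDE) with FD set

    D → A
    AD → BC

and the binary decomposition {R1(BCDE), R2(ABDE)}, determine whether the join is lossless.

Yes

Common attributes: R1 ∩ R2 = {BDE}.
Closure of {BDE}: D → A applies, adding A; AD → BC applies, adding C. So (BDE)⁺ = {ABCDE}.
This closure contains every attribute of R1, so R1 ∩ R2 → R1. The join is lossless.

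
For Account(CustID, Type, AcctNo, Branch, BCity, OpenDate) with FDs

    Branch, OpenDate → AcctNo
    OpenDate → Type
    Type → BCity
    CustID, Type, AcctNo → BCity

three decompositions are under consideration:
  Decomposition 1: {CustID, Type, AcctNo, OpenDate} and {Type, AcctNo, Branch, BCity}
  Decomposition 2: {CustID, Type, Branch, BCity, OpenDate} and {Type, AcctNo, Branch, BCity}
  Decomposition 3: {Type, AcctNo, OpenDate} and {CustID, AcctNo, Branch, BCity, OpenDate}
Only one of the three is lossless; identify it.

Decomposition 3

Decomposition 1: common = {Type, AcctNo}, closure = {Type, AcctNo, BCity} → lossy.
Decomposition 2: common = {Type, Branch, BCity}, closure = {Type, Branch, BCity} → lossy.
Decomposition 3: common = {AcctNo, OpenDate}, closure = {Type, AcctNo, BCity, OpenDate} → lossless.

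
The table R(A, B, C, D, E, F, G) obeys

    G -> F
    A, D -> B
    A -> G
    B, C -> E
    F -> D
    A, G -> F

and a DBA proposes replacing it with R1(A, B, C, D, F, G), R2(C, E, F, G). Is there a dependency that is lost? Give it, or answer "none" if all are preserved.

B, C -> E

Check B, C → E: no single fragment contains all of {B, C, E}, and the restricted closure of {B, C} across the fragments never reaches {E}.
G → F is preserved.
A, D → B is preserved.
A → G is preserved.
F → D is preserved.
A, G → F is preserved.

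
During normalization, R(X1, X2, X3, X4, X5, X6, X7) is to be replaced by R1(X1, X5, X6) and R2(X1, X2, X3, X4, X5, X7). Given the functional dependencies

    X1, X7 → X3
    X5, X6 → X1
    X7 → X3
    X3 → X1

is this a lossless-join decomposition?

Common attributes: R1 ∩ R2 = {X1, X5}.
No dependency enlarges {X1, X5}, so (X1, X5)⁺ = {X1, X5}.
The closure contains neither all of R1 = {X1, X5, X6} nor all of R2 = {X1, X2, X3, X4, X5, X7}, so the common attributes are not a superkey of either fragment. The join is lossy.

No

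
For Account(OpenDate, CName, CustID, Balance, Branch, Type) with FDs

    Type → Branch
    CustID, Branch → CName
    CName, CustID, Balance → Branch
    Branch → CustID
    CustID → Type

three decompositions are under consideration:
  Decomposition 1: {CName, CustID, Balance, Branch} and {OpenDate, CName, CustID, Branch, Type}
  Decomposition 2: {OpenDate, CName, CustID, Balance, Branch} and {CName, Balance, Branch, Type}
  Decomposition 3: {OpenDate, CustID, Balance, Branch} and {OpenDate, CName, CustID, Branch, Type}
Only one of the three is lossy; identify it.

Decomposition 1: common = {CName, CustID, Branch}, closure = {CName, CustID, Branch, Type} → lossy.
Decomposition 2: common = {CName, Balance, Branch}, closure = {CName, CustID, Balance, Branch, Type} → lossless.
Decomposition 3: common = {OpenDate, CustID, Branch}, closure = {OpenDate, CName, CustID, Branch, Type} → lossless.

Decomposition 1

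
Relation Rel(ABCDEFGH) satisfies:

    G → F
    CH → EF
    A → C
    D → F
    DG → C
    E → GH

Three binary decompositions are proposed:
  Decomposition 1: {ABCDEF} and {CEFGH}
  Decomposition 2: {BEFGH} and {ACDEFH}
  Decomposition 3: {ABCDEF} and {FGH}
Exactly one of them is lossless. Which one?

Decomposition 1

Decomposition 1: common = {CEF}, closure = {CEFGH} → lossless.
Decomposition 2: common = {EFH}, closure = {EFGH} → lossy.
Decomposition 3: common = {F}, closure = {F} → lossy.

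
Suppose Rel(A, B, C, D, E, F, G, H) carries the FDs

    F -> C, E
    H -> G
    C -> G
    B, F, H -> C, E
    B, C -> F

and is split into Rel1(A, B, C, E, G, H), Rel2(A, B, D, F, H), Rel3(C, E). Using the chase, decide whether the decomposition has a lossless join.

Chase test. Columns are A, B, C, D, E, F, G, H; row i has aⱼ where attribute j ∈ Reli, else bᵢⱼ.
Initial tableau (one row per fragment):
  row 1: a1 a2 a3 b14 a5 b16 a7 a8
  row 2: a1 a2 b23 a4 b25 a6 b27 a8
  row 3: b31 b32 a3 b34 a5 b36 b37 b38
Rows 1 and 2 agree on H; apply H→G and equate their G entries.
Rows 1 and 3 agree on C; apply C→G and equate their G entries.
No row becomes fully distinguished — the join is lossy.

No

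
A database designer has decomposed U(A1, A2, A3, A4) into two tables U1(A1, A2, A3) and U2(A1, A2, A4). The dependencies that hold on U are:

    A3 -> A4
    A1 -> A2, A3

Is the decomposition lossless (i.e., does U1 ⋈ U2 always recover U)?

Common attributes: U1 ∩ U2 = {A1, A2}.
Closure of {A1, A2}: A1 → A2, A3 applies, adding A3; A3 → A4 applies, adding A4. So (A1, A2)⁺ = {A1, A2, A3, A4}.
This closure contains every attribute of U1, so U1 ∩ U2 → U1. The join is lossless.

Yes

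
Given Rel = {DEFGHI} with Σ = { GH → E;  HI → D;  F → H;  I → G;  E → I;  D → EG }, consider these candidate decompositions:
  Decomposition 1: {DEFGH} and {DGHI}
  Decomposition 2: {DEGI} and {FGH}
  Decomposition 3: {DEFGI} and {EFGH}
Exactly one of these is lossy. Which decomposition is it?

Decomposition 1: common = {DGH}, closure = {DEGHI} → lossless.
Decomposition 2: common = {G}, closure = {G} → lossy.
Decomposition 3: common = {EFG}, closure = {DEFGHI} → lossless.

Decomposition 2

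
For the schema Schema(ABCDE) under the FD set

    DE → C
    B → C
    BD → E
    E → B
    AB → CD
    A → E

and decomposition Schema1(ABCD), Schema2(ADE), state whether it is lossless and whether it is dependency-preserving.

Lossless test: (AD)⁺ = {ABCDE}, which contains all of one fragment — lossless.
Dependency preservation: the restricted closure of {DE} across the fragments never reaches {C}, so DE → C cannot be enforced without a join — not preserved.

lossless but not dependency-preserving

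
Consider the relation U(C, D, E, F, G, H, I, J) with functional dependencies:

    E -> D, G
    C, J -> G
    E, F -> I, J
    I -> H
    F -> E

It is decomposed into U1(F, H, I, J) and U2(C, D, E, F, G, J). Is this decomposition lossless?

Yes

Common attributes: U1 ∩ U2 = {F, J}.
Closure of {F, J}: F → E applies, adding E; E → D, G applies, adding D, G; E, F → I, J applies, adding I; I → H applies, adding H. So (F, J)⁺ = {D, E, F, G, H, I, J}.
This closure contains every attribute of U1, so U1 ∩ U2 → U1. The join is lossless.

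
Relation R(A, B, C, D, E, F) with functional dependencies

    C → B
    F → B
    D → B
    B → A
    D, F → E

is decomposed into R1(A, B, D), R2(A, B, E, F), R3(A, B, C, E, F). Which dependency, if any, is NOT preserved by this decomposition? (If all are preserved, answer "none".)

D, F → E

Check D, F → E: no single fragment contains all of {D, E, F}, and the restricted closure of {D, F} across the fragments never reaches {E}.
C → B is preserved.
F → B is preserved.
D → B is preserved.
B → A is preserved.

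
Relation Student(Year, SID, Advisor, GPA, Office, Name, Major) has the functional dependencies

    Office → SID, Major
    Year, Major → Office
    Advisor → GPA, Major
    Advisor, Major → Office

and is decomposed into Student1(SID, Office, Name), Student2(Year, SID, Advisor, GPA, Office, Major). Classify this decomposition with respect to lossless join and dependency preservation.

lossy but dependency-preserving

Lossless test: (SID, Office)⁺ = {SID, Office, Major}, which is a superkey of neither fragment — lossy.
Dependency preservation: every FD's attributes lie within a single fragment, so each can be enforced locally — preserved.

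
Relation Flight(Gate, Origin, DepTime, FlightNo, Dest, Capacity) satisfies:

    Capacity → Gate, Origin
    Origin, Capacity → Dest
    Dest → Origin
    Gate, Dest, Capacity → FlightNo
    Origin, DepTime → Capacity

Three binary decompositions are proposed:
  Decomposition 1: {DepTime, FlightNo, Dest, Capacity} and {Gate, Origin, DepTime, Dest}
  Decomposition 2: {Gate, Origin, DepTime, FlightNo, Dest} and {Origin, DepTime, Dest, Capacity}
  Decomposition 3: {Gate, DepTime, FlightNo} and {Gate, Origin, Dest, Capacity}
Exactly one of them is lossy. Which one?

Decomposition 3

Decomposition 1: common = {DepTime, Dest}, closure = {Gate, Origin, DepTime, FlightNo, Dest, Capacity} → lossless.
Decomposition 2: common = {Origin, DepTime, Dest}, closure = {Gate, Origin, DepTime, FlightNo, Dest, Capacity} → lossless.
Decomposition 3: common = {Gate}, closure = {Gate} → lossy.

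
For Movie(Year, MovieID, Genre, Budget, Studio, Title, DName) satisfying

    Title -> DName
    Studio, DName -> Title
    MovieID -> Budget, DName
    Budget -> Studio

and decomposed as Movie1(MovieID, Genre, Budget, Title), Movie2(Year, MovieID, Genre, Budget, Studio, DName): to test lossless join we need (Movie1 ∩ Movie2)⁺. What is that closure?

MovieID, Genre, Budget, Studio, Title, DName

Movie1 ∩ Movie2 = {MovieID, Genre, Budget}.
MovieID → Budget, DName applies, adding DName
Budget → Studio applies, adding Studio
Studio, DName → Title applies, adding Title
Closure: {MovieID, Genre, Budget, Studio, Title, DName}.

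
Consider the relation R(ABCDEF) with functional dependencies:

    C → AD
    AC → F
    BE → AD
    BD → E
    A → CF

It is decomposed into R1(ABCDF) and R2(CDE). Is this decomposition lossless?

No

Common attributes: R1 ∩ R2 = {CD}.
Closure of {CD}: C → AD applies, adding A; AC → F applies, adding F. So (CD)⁺ = {ACDF}.
The closure contains neither all of R1 = {ABCDF} nor all of R2 = {CDE}, so the common attributes are not a superkey of either fragment. The join is lossy.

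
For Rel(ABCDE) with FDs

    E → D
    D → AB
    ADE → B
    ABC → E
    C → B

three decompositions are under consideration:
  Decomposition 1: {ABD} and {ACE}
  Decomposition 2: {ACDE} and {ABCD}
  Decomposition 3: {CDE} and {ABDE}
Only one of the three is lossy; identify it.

Decomposition 1: common = {A}, closure = {A} → lossy.
Decomposition 2: common = {ACD}, closure = {ABCDE} → lossless.
Decomposition 3: common = {DE}, closure = {ABDE} → lossless.

Decomposition 1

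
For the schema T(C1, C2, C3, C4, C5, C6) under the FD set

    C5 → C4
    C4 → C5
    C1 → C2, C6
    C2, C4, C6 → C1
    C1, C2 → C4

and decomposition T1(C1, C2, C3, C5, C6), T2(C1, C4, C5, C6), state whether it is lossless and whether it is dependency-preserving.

Lossless test: (C1, C5, C6)⁺ = {C1, C2, C4, C5, C6}, which contains all of one fragment — lossless.
Dependency preservation: C2, C4, C6 → C1; C1, C2 → C4 are not contained in any single fragment, but the restricted closure of each left-hand side across the fragments still reaches the right-hand side; the remaining FDs each lie inside some fragment. All dependencies are preserved.

lossless and dependency-preserving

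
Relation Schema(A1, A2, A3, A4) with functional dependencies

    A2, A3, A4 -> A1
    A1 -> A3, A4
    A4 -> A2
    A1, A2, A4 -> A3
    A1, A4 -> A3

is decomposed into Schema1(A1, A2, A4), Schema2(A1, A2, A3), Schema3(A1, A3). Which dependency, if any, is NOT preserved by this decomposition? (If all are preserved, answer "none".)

A2, A3, A4 -> A1

Check A2, A3, A4 → A1: no single fragment contains all of {A1, A2, A3, A4}, and the restricted closure of {A2, A3, A4} across the fragments never reaches {A1}.
A1 → A3, A4 is preserved.
A4 → A2 is preserved.
A1, A2, A4 → A3 is preserved.
A1, A4 → A3 is preserved.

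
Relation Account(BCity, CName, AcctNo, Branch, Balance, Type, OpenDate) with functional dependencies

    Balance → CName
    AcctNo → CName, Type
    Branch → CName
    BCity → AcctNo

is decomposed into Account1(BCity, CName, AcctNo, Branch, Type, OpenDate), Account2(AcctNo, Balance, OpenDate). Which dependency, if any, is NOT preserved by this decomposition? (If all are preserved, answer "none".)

Check Balance → CName: no single fragment contains all of {CName, Balance}, and the restricted closure of {Balance} across the fragments never reaches {CName}.
AcctNo → CName, Type is preserved.
Branch → CName is preserved.
BCity → AcctNo is preserved.

Balance → CName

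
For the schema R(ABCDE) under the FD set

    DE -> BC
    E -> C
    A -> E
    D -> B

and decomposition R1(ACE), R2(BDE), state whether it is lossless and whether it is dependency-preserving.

lossy but dependency-preserving

Lossless test: (E)⁺ = {CE}, which is a superkey of neither fragment — lossy.
Dependency preservation: DE → BC is not contained in any single fragment, but the restricted closure of its left-hand side across the fragments still reaches the right-hand side; the remaining FDs each lie inside some fragment. All dependencies are preserved.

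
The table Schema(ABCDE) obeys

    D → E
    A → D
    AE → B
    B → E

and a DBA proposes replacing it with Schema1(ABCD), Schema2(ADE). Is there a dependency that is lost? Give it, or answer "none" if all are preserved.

B → E

Check B → E: no single fragment contains all of {BE}, and the restricted closure of {B} across the fragments never reaches {E}.
D → E is preserved.
A → D is preserved.
AE → B is preserved.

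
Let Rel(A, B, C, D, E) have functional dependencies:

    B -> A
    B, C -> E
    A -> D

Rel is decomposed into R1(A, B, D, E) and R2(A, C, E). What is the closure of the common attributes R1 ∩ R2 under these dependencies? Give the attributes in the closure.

A, D, E

R1 ∩ R2 = {A, E}.
A → D applies, adding D
Closure: {A, D, E}.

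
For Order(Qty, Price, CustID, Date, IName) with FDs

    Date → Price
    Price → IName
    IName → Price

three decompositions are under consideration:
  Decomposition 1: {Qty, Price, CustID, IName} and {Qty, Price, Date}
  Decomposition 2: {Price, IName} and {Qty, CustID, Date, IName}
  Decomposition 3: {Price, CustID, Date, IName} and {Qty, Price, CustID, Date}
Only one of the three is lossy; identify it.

Decomposition 1: common = {Qty, Price}, closure = {Qty, Price, IName} → lossy.
Decomposition 2: common = {IName}, closure = {Price, IName} → lossless.
Decomposition 3: common = {Price, CustID, Date}, closure = {Price, CustID, Date, IName} → lossless.

Decomposition 1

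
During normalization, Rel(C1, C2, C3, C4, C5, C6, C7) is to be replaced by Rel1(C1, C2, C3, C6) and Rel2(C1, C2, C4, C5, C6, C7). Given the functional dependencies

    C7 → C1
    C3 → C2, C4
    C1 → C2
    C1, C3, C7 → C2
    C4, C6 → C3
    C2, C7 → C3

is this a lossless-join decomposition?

No

Common attributes: Rel1 ∩ Rel2 = {C1, C2, C6}.
No dependency enlarges {C1, C2, C6}, so (C1, C2, C6)⁺ = {C1, C2, C6}.
The closure contains neither all of Rel1 = {C1, C2, C3, C6} nor all of Rel2 = {C1, C2, C4, C5, C6, C7}, so the common attributes are not a superkey of either fragment. The join is lossy.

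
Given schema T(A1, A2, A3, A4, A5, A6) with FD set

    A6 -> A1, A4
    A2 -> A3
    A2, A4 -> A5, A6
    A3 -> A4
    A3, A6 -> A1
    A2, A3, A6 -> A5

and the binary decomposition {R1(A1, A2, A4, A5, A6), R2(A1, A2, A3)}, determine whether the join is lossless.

Common attributes: R1 ∩ R2 = {A1, A2}.
Closure of {A1, A2}: A2 → A3 applies, adding A3; A3 → A4 applies, adding A4; A2, A4 → A5, A6 applies, adding A5, A6. So (A1, A2)⁺ = {A1, A2, A3, A4, A5, A6}.
This closure contains every attribute of R1, so R1 ∩ R2 → R1. The join is lossless.

Yes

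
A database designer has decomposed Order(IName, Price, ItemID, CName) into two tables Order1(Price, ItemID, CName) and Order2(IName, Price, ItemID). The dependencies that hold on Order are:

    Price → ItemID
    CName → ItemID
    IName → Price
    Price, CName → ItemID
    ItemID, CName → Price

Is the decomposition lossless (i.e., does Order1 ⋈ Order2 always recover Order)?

Common attributes: Order1 ∩ Order2 = {Price, ItemID}.
No dependency enlarges {Price, ItemID}, so (Price, ItemID)⁺ = {Price, ItemID}.
The closure contains neither all of Order1 = {Price, ItemID, CName} nor all of Order2 = {IName, Price, ItemID}, so the common attributes are not a superkey of either fragment. The join is lossy.

No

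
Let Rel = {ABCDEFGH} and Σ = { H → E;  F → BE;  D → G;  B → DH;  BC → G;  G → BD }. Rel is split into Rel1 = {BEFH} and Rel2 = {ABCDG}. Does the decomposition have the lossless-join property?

Common attributes: Rel1 ∩ Rel2 = {B}.
Closure of {B}: B → DH applies, adding DH; H → E applies, adding E; D → G applies, adding G. So (B)⁺ = {BDEGH}.
The closure contains neither all of Rel1 = {BEFH} nor all of Rel2 = {ABCDG}, so the common attributes are not a superkey of either fragment. The join is lossy.

No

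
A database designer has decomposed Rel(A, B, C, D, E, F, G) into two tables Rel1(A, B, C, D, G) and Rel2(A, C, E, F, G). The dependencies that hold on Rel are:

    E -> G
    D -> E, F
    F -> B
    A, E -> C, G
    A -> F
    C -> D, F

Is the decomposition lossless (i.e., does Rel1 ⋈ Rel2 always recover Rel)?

Common attributes: Rel1 ∩ Rel2 = {A, C, G}.
Closure of {A, C, G}: A → F applies, adding F; C → D, F applies, adding D; D → E, F applies, adding E; F → B applies, adding B. So (A, C, G)⁺ = {A, B, C, D, E, F, G}.
This closure contains every attribute of Rel1, so Rel1 ∩ Rel2 → Rel1. The join is lossless.

Yes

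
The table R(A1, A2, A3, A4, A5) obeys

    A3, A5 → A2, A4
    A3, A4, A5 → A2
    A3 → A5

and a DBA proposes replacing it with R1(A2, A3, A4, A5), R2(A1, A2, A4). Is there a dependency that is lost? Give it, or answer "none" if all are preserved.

none

A3, A5 → A2, A4 lies within R1.
A3, A4, A5 → A2 lies within R1.
A3 → A5 lies within R1.
Every dependency is enforceable on the fragments, so the decomposition is dependency-preserving.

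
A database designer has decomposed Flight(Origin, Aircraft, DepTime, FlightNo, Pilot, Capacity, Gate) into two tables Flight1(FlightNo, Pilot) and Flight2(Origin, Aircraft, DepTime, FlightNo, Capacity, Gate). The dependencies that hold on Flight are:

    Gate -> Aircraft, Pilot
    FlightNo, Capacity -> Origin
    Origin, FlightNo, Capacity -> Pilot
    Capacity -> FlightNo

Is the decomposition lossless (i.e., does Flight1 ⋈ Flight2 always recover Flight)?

No

Common attributes: Flight1 ∩ Flight2 = {FlightNo}.
No dependency enlarges {FlightNo}, so (FlightNo)⁺ = {FlightNo}.
The closure contains neither all of Flight1 = {FlightNo, Pilot} nor all of Flight2 = {Origin, Aircraft, DepTime, FlightNo, Capacity, Gate}, so the common attributes are not a superkey of either fragment. The join is lossy.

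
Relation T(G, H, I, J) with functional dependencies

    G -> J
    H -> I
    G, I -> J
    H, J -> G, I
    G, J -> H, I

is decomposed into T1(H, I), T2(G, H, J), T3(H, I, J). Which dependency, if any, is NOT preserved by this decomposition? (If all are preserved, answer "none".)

none

G → J lies within T2.
H → I lies within T1.
G, I → J: restricted closure across fragments reaches J.
H, J → G, I: restricted closure across fragments reaches G, I.
G, J → H, I: restricted closure across fragments reaches H, I.
Every dependency is enforceable on the fragments, so the decomposition is dependency-preserving.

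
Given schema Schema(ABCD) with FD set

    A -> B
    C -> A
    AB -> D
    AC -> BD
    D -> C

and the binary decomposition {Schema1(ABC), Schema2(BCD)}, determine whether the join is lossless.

Common attributes: Schema1 ∩ Schema2 = {BC}.
Closure of {BC}: C → A applies, adding A; AB → D applies, adding D. So (BC)⁺ = {ABCD}.
This closure contains every attribute of Schema1, so Schema1 ∩ Schema2 → Schema1. The join is lossless.

Yes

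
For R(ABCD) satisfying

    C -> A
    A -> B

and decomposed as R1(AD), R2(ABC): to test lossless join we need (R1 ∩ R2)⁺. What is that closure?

AB

R1 ∩ R2 = {A}.
A → B applies, adding B
Closure: {AB}.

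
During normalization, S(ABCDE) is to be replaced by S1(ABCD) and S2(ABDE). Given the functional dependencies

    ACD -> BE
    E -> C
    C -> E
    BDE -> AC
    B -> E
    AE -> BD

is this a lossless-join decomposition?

Common attributes: S1 ∩ S2 = {ABD}.
Closure of {ABD}: B → E applies, adding E; E → C applies, adding C. So (ABD)⁺ = {ABCDE}.
This closure contains every attribute of S1, so S1 ∩ S2 → S1. The join is lossless.

Yes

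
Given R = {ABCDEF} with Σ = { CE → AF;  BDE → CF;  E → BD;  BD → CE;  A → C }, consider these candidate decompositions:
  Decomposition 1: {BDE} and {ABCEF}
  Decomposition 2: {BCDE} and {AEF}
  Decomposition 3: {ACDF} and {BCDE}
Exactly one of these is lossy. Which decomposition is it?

Decomposition 1: common = {BE}, closure = {ABCDEF} → lossless.
Decomposition 2: common = {E}, closure = {ABCDEF} → lossless.
Decomposition 3: common = {CD}, closure = {CD} → lossy.

Decomposition 3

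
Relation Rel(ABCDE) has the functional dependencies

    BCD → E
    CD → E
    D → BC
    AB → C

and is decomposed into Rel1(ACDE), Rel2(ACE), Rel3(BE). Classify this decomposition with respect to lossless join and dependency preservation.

lossy and not dependency-preserving

Lossless test (chase): applying each FD to every pair of rows produces no changes in the tableau, so no row becomes fully distinguished — the join is lossy.
Dependency preservation: the restricted closure of {D} across the fragments never reaches {BC}, so D → BC cannot be enforced without a join — not preserved.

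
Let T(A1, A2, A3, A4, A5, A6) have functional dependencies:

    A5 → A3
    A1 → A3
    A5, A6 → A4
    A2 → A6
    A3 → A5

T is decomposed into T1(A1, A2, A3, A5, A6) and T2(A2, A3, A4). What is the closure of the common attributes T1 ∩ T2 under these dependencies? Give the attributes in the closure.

T1 ∩ T2 = {A2, A3}.
A2 → A6 applies, adding A6
A3 → A5 applies, adding A5
A5, A6 → A4 applies, adding A4
Closure: {A2, A3, A4, A5, A6}.

A2, A3, A4, A5, A6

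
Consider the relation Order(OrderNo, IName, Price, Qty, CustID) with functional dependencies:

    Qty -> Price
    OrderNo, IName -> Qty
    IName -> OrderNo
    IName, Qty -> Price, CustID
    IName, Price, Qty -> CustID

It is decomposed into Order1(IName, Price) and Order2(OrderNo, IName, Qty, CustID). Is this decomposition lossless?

Yes

Common attributes: Order1 ∩ Order2 = {IName}.
Closure of {IName}: IName → OrderNo applies, adding OrderNo; OrderNo, IName → Qty applies, adding Qty; IName, Qty → Price, CustID applies, adding Price, CustID. So (IName)⁺ = {OrderNo, IName, Price, Qty, CustID}.
This closure contains every attribute of Order1, so Order1 ∩ Order2 → Order1. The join is lossless.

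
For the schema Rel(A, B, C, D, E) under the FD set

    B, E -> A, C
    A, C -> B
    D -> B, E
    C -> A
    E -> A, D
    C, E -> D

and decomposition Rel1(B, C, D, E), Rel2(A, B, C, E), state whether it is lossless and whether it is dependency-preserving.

lossless and dependency-preserving

Lossless test: (B, C, E)⁺ = {A, B, C, D, E}, which contains all of one fragment — lossless.
Dependency preservation: E → A, D is not contained in any single fragment, but the restricted closure of its left-hand side across the fragments still reaches the right-hand side; the remaining FDs each lie inside some fragment. All dependencies are preserved.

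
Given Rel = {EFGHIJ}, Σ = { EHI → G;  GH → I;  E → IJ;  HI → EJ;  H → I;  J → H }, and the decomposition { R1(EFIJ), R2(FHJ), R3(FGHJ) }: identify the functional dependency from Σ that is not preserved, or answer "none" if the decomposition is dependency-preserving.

EHI → G: restricted closure across fragments reaches G.
GH → I: restricted closure across fragments reaches I.
E → IJ lies within R1.
HI → EJ: restricted closure across fragments reaches EJ.
H → I: restricted closure across fragments reaches I.
J → H lies within R2.
Every dependency is enforceable on the fragments, so the decomposition is dependency-preserving.

none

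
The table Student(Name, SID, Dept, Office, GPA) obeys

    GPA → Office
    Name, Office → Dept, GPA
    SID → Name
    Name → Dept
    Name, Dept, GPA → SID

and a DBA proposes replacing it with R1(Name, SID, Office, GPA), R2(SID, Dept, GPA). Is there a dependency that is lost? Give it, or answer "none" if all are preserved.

Check Name → Dept: no single fragment contains all of {Name, Dept}, and the restricted closure of {Name} across the fragments never reaches {Dept}.
GPA → Office is preserved.
Name, Office → Dept, GPA is preserved.
SID → Name is preserved.
Name, Dept, GPA → SID is preserved.

Name → Dept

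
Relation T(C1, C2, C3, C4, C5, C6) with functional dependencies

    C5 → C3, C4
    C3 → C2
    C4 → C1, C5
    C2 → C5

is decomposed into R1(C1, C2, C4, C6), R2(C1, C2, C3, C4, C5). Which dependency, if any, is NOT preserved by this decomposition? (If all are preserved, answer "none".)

C5 → C3, C4 lies within R2.
C3 → C2 lies within R2.
C4 → C1, C5 lies within R2.
C2 → C5 lies within R2.
Every dependency is enforceable on the fragments, so the decomposition is dependency-preserving.

none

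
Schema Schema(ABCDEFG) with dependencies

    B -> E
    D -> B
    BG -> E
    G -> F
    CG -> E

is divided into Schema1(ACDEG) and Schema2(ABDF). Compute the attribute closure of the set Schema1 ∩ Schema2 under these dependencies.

ABDE

Schema1 ∩ Schema2 = {AD}.
D → B applies, adding B
B → E applies, adding E
Closure: {ABDE}.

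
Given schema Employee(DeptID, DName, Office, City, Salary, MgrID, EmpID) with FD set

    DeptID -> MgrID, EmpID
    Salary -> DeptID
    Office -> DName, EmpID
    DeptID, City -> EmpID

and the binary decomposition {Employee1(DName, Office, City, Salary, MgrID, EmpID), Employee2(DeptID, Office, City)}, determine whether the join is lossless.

Common attributes: Employee1 ∩ Employee2 = {Office, City}.
Closure of {Office, City}: Office → DName, EmpID applies, adding DName, EmpID. So (Office, City)⁺ = {DName, Office, City, EmpID}.
The closure contains neither all of Employee1 = {DName, Office, City, Salary, MgrID, EmpID} nor all of Employee2 = {DeptID, Office, City}, so the common attributes are not a superkey of either fragment. The join is lossy.

No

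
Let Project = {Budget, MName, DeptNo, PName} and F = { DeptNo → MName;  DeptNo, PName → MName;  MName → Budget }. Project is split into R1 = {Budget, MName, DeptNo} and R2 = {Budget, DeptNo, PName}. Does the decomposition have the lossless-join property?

Common attributes: R1 ∩ R2 = {Budget, DeptNo}.
Closure of {Budget, DeptNo}: DeptNo → MName applies, adding MName. So (Budget, DeptNo)⁺ = {Budget, MName, DeptNo}.
This closure contains every attribute of R1, so R1 ∩ R2 → R1. The join is lossless.

Yes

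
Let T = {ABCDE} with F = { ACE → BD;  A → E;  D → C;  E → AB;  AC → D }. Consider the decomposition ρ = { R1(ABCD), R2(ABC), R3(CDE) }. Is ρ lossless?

No

Chase test. Columns are ABCDE; row i has aⱼ where attribute j ∈ Ri, else bᵢⱼ.
Initial tableau (one row per fragment):
  row 1: a1 a2 a3 a4 b15
  row 2: a1 a2 a3 b24 b25
  row 3: b31 b32 a3 a4 a5
Rows 1 and 2 agree on A; apply A→E and equate their E entries.
Rows 1 and 2 agree on AC; apply AC→D and equate their D entries.
No row becomes fully distinguished — the join is lossy.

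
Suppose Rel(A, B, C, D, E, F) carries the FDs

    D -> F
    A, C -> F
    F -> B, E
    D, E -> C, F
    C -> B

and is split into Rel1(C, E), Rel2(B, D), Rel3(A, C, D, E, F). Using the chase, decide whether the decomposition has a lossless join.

Yes

Chase test. Columns are A, B, C, D, E, F; row i has aⱼ where attribute j ∈ Reli, else bᵢⱼ.
Initial tableau (one row per fragment):
  row 1: b11 b12 a3 b14 a5 b16
  row 2: b21 a2 b23 a4 b25 b26
  row 3: a1 b32 a3 a4 a5 a6
Rows 2 and 3 agree on D; apply D→F and equate their F entries.
Rows 2 and 3 agree on F; apply F→B, E and equate their B, E entries.
Rows 2 and 3 agree on D, E; apply D, E→C, F and equate their C, F entries.
Rows 1 and 2 agree on C; apply C→B and equate their B entries.
Row 3 is now all distinguished symbols — the join is lossless.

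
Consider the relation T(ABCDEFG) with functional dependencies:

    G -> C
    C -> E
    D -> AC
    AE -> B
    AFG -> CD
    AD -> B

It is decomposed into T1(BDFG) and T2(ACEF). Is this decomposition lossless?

No

Common attributes: T1 ∩ T2 = {F}.
No dependency enlarges {F}, so (F)⁺ = {F}.
The closure contains neither all of T1 = {BDFG} nor all of T2 = {ACEF}, so the common attributes are not a superkey of either fragment. The join is lossy.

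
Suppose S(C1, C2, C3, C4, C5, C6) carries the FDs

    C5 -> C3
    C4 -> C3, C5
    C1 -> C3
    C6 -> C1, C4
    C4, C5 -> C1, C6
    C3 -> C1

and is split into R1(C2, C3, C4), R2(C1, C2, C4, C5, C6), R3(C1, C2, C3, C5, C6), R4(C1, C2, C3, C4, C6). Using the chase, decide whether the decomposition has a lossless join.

Chase test. Columns are C1, C2, C3, C4, C5, C6; row i has aⱼ where attribute j ∈ Ri, else bᵢⱼ.
Initial tableau (one row per fragment):
  row 1: b11 a2 a3 a4 b15 b16
  row 2: a1 a2 b23 a4 a5 a6
  row 3: a1 a2 a3 b34 a5 a6
  row 4: a1 a2 a3 a4 b45 a6
Rows 2 and 3 agree on C5; apply C5→C3 and equate their C3 entries.
Rows 1 and 2 agree on C4; apply C4→C3, C5 and equate their C3, C5 entries.
Rows 1 and 4 agree on C4; apply C4→C3, C5 and equate their C3, C5 entries.
Rows 2 and 3 agree on C6; apply C6→C1, C4 and equate their C1, C4 entries.
Rows 1 and 2 agree on C4, C5; apply C4, C5→C1, C6 and equate their C1, C6 entries.
Row 1 is now all distinguished symbols — the join is lossless.

Yes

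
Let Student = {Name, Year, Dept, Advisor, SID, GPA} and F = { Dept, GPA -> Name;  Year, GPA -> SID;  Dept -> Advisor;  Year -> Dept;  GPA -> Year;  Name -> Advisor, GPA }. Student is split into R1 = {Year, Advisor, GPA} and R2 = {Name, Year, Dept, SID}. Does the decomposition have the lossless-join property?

No

Common attributes: R1 ∩ R2 = {Year}.
Closure of {Year}: Year → Dept applies, adding Dept; Dept → Advisor applies, adding Advisor. So (Year)⁺ = {Year, Dept, Advisor}.
The closure contains neither all of R1 = {Year, Advisor, GPA} nor all of R2 = {Name, Year, Dept, SID}, so the common attributes are not a superkey of either fragment. The join is lossy.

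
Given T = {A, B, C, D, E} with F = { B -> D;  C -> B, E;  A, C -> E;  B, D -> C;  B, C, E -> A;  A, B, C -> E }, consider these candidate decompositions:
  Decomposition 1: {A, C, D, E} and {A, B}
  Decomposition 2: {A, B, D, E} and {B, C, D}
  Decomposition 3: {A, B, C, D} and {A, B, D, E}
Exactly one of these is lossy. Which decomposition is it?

Decomposition 1: common = {A}, closure = {A} → lossy.
Decomposition 2: common = {B, D}, closure = {A, B, C, D, E} → lossless.
Decomposition 3: common = {A, B, D}, closure = {A, B, C, D, E} → lossless.

Decomposition 1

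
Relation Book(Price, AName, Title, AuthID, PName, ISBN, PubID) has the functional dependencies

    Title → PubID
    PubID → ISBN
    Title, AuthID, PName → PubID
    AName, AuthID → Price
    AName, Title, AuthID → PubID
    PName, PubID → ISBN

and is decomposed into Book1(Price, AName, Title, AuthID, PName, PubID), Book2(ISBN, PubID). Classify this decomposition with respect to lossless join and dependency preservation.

Lossless test: (PubID)⁺ = {ISBN, PubID}, which contains all of one fragment — lossless.
Dependency preservation: PName, PubID → ISBN is not contained in any single fragment, but the restricted closure of its left-hand side across the fragments still reaches the right-hand side; the remaining FDs each lie inside some fragment. All dependencies are preserved.

lossless and dependency-preserving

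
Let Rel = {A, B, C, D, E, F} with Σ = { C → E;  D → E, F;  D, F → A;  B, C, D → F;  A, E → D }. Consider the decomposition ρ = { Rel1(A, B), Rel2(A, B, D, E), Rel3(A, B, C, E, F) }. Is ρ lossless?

Yes

Chase test. Columns are A, B, C, D, E, F; row i has aⱼ where attribute j ∈ Reli, else bᵢⱼ.
Initial tableau (one row per fragment):
  row 1: a1 a2 b13 b14 b15 b16
  row 2: a1 a2 b23 a4 a5 b26
  row 3: a1 a2 a3 b34 a5 a6
Rows 2 and 3 agree on A, E; apply A, E→D and equate their D entries.
Rows 2 and 3 agree on D; apply D→E, F and equate their E, F entries.
Row 3 is now all distinguished symbols — the join is lossless.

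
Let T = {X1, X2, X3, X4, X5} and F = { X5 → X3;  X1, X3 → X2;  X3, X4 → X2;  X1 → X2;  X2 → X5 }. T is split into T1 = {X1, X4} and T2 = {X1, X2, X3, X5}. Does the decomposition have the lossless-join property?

Common attributes: T1 ∩ T2 = {X1}.
Closure of {X1}: X1 → X2 applies, adding X2; X2 → X5 applies, adding X5; X5 → X3 applies, adding X3. So (X1)⁺ = {X1, X2, X3, X5}.
This closure contains every attribute of T2, so T1 ∩ T2 → T2. The join is lossless.

Yes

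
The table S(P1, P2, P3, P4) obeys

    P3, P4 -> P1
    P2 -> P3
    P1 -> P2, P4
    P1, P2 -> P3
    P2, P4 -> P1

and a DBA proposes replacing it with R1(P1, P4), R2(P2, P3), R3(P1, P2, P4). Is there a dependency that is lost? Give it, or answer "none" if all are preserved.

Check P3, P4 → P1: no single fragment contains all of {P1, P3, P4}, and the restricted closure of {P3, P4} across the fragments never reaches {P1}.
P2 → P3 is preserved.
P1 → P2, P4 is preserved.
P1, P2 → P3 is preserved.
P2, P4 → P1 is preserved.

P3, P4 -> P1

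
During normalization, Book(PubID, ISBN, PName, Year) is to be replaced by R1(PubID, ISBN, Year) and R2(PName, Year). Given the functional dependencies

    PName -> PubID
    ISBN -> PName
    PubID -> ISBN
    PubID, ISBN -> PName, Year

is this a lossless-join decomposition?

Common attributes: R1 ∩ R2 = {Year}.
No dependency enlarges {Year}, so (Year)⁺ = {Year}.
The closure contains neither all of R1 = {PubID, ISBN, Year} nor all of R2 = {PName, Year}, so the common attributes are not a superkey of either fragment. The join is lossy.

No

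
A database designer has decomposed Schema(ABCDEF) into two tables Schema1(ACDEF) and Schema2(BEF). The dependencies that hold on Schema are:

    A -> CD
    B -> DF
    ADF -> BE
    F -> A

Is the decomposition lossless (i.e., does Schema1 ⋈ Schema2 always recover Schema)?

Yes

Common attributes: Schema1 ∩ Schema2 = {EF}.
Closure of {EF}: F → A applies, adding A; A → CD applies, adding CD; ADF → BE applies, adding B. So (EF)⁺ = {ABCDEF}.
This closure contains every attribute of Schema1, so Schema1 ∩ Schema2 → Schema1. The join is lossless.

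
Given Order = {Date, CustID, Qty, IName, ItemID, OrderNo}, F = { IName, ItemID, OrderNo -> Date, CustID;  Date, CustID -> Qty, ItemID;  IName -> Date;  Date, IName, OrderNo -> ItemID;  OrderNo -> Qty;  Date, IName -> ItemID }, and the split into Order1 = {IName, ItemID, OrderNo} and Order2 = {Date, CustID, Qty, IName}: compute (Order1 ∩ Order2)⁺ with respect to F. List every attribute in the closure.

Date, IName, ItemID

Order1 ∩ Order2 = {IName}.
IName → Date applies, adding Date
Date, IName → ItemID applies, adding ItemID
Closure: {Date, IName, ItemID}.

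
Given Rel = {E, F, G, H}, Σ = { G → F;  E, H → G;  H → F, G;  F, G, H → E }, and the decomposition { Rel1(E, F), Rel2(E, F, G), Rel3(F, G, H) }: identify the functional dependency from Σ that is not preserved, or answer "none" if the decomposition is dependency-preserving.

Check F, G, H → E: no single fragment contains all of {E, F, G, H}, and the restricted closure of {F, G, H} across the fragments never reaches {E}.
G → F is preserved.
E, H → G is preserved.
H → F, G is preserved.

F, G, H → E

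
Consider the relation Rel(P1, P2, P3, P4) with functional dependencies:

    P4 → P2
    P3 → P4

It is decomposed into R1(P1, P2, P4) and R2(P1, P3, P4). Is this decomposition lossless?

Yes

Common attributes: R1 ∩ R2 = {P1, P4}.
Closure of {P1, P4}: P4 → P2 applies, adding P2. So (P1, P4)⁺ = {P1, P2, P4}.
This closure contains every attribute of R1, so R1 ∩ R2 → R1. The join is lossless.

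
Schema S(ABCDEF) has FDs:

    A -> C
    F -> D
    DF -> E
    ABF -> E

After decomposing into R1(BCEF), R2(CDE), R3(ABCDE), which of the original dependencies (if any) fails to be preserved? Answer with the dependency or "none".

Check F → D: no single fragment contains all of {DF}, and the restricted closure of {F} across the fragments never reaches {D}.
A → C is preserved.
DF → E is preserved.
ABF → E is preserved.

F -> D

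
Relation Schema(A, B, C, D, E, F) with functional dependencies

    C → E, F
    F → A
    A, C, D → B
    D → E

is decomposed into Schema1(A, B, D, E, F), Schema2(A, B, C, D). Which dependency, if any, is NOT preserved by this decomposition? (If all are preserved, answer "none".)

Check C → E, F: no single fragment contains all of {C, E, F}, and the restricted closure of {C} across the fragments never reaches {E, F}.
F → A is preserved.
A, C, D → B is preserved.
D → E is preserved.

C → E, F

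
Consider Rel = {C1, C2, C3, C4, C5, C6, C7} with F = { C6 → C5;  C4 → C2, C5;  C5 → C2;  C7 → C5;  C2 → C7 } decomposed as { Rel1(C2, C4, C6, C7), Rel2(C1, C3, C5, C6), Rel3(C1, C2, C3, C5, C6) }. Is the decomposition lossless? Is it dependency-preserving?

lossy but dependency-preserving

Lossless test (chase): Rows 1 and 2 agree on C6; apply C6→C5 and equate their C5 entries. Rows 1 and 2 agree on C5; apply C5→C2 and equate their C2 entries. Rows 1 and 2 agree on C2; apply C2→C7 and equate their C7 entries. Rows 1 and 3 agree on C2; apply C2→C7 and equate their C7 entries. No row becomes fully distinguished — the join is lossy.
Dependency preservation: C4 → C2, C5; C7 → C5 are not contained in any single fragment, but the restricted closure of each left-hand side across the fragments still reaches the right-hand side; the remaining FDs each lie inside some fragment. All dependencies are preserved.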